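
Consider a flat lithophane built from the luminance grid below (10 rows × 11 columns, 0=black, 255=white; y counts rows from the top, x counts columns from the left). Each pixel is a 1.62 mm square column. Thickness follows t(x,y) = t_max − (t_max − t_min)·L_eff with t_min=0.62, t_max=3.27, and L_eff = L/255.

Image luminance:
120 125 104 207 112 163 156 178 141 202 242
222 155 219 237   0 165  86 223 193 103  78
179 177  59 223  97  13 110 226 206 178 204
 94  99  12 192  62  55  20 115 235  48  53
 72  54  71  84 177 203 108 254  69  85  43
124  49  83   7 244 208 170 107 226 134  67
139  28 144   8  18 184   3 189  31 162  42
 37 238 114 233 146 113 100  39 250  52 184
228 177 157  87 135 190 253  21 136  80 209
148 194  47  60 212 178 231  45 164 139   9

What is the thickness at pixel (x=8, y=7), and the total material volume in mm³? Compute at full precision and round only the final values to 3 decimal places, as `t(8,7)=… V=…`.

t(8,7)=0.672 V=554.508

span = t_max - t_min = 3.27 - 0.62 = 2.650
L(8,7) = 250, L_eff = 250/255 = 0.980392
t(8,7) = 3.27 - 2.650·0.980392 = 0.672
Σt over all 10·11 pixels = 1077577/5100 ≈ 211.2896078
V = pitch²·Σt = 1.62²·1077577/5100 = 554.508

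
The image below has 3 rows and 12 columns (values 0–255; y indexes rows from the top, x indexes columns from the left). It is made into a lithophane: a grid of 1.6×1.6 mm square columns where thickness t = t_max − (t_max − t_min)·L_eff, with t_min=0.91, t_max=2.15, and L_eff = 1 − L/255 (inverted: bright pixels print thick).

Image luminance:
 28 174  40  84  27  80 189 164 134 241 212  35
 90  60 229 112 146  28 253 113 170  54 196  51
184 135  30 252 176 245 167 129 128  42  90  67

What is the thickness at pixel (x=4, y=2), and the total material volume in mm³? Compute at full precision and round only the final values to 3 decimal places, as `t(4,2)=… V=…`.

t(4,2)=1.766 V=140.569

span = t_max - t_min = 2.15 - 0.91 = 1.240
L(4,2) = 176, L_eff = 1 - 176/255 = 0.309804 (inverted)
t(4,2) = 2.15 - 1.240·0.309804 = 1.766
Σt over all 3·12 pixels = 14002/255 ≈ 54.9098039
V = pitch²·Σt = 1.6²·14002/255 = 140.569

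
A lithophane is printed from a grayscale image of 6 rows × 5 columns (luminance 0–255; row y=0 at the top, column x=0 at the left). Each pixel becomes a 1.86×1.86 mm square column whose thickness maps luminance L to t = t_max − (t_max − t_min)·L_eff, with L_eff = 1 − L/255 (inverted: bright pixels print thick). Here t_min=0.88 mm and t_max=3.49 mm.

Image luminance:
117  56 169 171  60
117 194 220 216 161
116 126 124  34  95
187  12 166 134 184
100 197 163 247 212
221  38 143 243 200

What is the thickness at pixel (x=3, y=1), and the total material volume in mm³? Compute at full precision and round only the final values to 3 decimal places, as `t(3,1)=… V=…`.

span = t_max - t_min = 3.49 - 0.88 = 2.610
L(3,1) = 216, L_eff = 1 - 216/255 = 0.152941 (inverted)
t(3,1) = 3.49 - 2.610·0.152941 = 3.091
Σt over all 6·5 pixels = 609201/8500 ≈ 71.6707059
V = pitch²·Σt = 1.86²·609201/8500 = 247.952

t(3,1)=3.091 V=247.952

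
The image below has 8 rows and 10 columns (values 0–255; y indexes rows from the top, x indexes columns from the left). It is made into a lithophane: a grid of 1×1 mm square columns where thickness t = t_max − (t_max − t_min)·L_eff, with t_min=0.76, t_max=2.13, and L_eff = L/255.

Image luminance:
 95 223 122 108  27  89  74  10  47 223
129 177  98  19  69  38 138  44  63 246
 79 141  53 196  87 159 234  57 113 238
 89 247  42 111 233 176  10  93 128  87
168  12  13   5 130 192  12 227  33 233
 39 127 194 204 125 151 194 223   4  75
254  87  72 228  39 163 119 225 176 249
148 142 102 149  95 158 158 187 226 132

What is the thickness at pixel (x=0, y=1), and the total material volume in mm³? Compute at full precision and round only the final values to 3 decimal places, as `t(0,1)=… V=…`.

t(0,1)=1.437 V=116.234

span = t_max - t_min = 2.13 - 0.76 = 1.370
L(0,1) = 129, L_eff = 129/255 = 0.505882
t(0,1) = 2.13 - 1.370·0.505882 = 1.437
Σt over all 8·10 pixels = 1481983/12750 ≈ 116.2339608
V = pitch²·Σt = 1²·1481983/12750 = 116.234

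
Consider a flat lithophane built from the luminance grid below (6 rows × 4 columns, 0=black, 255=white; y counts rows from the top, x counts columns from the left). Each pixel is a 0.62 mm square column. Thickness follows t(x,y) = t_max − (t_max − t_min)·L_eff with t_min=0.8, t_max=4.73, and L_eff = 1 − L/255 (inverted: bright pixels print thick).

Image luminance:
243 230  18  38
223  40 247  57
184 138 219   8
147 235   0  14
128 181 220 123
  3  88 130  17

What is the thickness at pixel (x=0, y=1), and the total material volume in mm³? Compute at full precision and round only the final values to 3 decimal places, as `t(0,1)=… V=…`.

t(0,1)=4.237 V=24.745

span = t_max - t_min = 4.73 - 0.8 = 3.930
L(0,1) = 223, L_eff = 1 - 223/255 = 0.125490 (inverted)
t(0,1) = 4.73 - 3.930·0.125490 = 4.237
Σt over all 6·4 pixels = 547161/8500 ≈ 64.3718824
V = pitch²·Σt = 0.62²·547161/8500 = 24.745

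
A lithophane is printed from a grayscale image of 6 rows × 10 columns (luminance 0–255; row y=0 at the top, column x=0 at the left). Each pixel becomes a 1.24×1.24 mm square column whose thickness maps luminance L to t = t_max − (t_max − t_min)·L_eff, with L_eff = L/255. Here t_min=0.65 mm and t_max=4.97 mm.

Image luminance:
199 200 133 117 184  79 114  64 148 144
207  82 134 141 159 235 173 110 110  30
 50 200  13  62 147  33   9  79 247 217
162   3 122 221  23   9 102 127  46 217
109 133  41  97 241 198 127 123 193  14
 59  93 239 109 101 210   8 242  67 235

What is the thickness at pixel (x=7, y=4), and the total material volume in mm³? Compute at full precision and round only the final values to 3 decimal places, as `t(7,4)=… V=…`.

t(7,4)=2.886 V=263.381

span = t_max - t_min = 4.97 - 0.65 = 4.320
L(7,4) = 123, L_eff = 123/255 = 0.482353
t(7,4) = 4.97 - 4.320·0.482353 = 2.886
Σt over all 6·10 pixels = 363999/2125 ≈ 171.2936471
V = pitch²·Σt = 1.24²·363999/2125 = 263.381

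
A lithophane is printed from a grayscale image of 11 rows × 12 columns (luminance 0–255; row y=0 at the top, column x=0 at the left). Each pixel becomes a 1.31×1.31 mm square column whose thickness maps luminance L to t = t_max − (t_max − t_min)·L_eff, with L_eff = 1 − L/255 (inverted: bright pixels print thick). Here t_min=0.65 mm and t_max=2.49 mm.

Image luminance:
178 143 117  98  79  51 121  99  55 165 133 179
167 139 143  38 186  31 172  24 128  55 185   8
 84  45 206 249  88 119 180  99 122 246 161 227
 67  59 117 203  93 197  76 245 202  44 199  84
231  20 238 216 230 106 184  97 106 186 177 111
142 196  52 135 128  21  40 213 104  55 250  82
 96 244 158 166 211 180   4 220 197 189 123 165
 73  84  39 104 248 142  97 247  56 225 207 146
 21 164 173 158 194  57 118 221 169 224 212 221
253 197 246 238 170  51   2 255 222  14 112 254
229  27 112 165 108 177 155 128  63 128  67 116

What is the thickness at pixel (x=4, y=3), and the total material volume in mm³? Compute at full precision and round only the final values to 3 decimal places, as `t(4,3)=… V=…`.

t(4,3)=1.321 V=375.928

span = t_max - t_min = 2.49 - 0.65 = 1.840
L(4,3) = 93, L_eff = 1 - 93/255 = 0.635294 (inverted)
t(4,3) = 2.49 - 1.840·0.635294 = 1.321
Σt over all 11·12 pixels = 465501/2125 ≈ 219.0592941
V = pitch²·Σt = 1.31²·465501/2125 = 375.928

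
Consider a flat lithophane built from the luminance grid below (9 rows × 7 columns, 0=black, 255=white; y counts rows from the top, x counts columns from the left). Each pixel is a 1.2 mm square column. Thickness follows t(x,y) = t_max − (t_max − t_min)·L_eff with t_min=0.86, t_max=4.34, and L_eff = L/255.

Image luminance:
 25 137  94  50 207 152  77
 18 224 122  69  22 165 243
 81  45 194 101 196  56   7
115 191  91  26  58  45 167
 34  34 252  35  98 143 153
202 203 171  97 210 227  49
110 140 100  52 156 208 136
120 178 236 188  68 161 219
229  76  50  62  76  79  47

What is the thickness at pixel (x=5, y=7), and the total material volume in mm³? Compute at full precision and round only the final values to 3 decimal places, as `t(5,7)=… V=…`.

span = t_max - t_min = 4.34 - 0.86 = 3.480
L(5,7) = 161, L_eff = 161/255 = 0.631373
t(5,7) = 4.34 - 3.480·0.631373 = 2.143
Σt over all 9·7 pixels = 722569/4250 ≈ 170.0162353
V = pitch²·Σt = 1.2²·722569/4250 = 244.823

t(5,7)=2.143 V=244.823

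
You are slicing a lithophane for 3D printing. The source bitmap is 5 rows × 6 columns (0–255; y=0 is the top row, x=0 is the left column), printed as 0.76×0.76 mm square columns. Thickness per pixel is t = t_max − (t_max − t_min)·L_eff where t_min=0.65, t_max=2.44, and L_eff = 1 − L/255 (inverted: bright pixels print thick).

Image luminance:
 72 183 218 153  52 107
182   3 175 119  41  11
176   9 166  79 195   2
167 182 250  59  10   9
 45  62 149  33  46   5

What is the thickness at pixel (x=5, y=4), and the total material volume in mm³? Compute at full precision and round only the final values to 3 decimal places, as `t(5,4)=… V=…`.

t(5,4)=0.685 V=23.265

span = t_max - t_min = 2.44 - 0.65 = 1.790
L(5,4) = 5, L_eff = 1 - 5/255 = 0.980392 (inverted)
t(5,4) = 2.44 - 1.790·0.980392 = 0.685
Σt over all 5·6 pixels = 102709/2550 ≈ 40.2780392
V = pitch²·Σt = 0.76²·102709/2550 = 23.265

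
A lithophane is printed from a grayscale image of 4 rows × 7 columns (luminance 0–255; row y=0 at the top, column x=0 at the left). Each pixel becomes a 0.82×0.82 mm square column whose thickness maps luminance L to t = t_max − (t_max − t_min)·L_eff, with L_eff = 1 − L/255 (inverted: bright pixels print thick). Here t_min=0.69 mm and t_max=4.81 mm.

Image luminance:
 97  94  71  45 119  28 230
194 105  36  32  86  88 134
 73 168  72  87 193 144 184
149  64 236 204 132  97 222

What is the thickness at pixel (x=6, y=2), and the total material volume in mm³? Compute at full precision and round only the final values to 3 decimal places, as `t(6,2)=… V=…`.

t(6,2)=3.663 V=49.754

span = t_max - t_min = 4.81 - 0.69 = 4.120
L(6,2) = 184, L_eff = 1 - 184/255 = 0.278431 (inverted)
t(6,2) = 4.81 - 4.120·0.278431 = 3.663
Σt over all 4·7 pixels = 157239/2125 ≈ 73.9948235
V = pitch²·Σt = 0.82²·157239/2125 = 49.754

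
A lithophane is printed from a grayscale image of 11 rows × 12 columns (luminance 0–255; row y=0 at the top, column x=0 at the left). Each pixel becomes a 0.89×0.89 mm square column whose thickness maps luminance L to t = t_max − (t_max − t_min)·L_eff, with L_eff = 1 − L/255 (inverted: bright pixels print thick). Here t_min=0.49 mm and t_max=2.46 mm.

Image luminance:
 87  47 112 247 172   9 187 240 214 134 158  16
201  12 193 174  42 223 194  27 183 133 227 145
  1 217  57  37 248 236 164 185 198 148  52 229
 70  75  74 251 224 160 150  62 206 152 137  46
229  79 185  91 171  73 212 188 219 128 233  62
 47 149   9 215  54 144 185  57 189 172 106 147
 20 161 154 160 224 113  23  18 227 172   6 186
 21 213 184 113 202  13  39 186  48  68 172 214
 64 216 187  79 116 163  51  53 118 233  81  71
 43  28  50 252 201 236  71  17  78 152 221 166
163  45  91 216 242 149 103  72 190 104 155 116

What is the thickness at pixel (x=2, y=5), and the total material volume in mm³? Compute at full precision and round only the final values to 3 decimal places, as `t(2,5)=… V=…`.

t(2,5)=0.560 V=159.117

span = t_max - t_min = 2.46 - 0.49 = 1.970
L(2,5) = 9, L_eff = 1 - 9/255 = 0.964706 (inverted)
t(2,5) = 2.46 - 1.970·0.964706 = 0.560
Σt over all 11·12 pixels = 102449/510 ≈ 200.8803922
V = pitch²·Σt = 0.89²·102449/510 = 159.117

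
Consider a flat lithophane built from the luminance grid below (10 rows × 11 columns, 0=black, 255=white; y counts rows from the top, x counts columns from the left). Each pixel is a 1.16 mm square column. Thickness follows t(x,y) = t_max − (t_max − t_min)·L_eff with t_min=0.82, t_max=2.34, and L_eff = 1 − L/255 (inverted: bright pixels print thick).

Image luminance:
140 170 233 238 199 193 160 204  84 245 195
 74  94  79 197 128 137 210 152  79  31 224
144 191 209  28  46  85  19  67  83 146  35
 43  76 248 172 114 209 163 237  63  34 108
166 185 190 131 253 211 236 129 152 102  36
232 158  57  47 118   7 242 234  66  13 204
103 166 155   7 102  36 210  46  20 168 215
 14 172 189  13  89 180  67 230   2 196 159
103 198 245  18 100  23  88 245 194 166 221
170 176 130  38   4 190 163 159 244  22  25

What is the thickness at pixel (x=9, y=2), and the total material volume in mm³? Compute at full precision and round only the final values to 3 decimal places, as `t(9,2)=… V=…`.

span = t_max - t_min = 2.34 - 0.82 = 1.520
L(9,2) = 146, L_eff = 1 - 146/255 = 0.427451 (inverted)
t(9,2) = 2.34 - 1.520·0.427451 = 1.690
Σt over all 10·11 pixels = 376811/2125 ≈ 177.3228235
V = pitch²·Σt = 1.16²·376811/2125 = 238.606

t(9,2)=1.690 V=238.606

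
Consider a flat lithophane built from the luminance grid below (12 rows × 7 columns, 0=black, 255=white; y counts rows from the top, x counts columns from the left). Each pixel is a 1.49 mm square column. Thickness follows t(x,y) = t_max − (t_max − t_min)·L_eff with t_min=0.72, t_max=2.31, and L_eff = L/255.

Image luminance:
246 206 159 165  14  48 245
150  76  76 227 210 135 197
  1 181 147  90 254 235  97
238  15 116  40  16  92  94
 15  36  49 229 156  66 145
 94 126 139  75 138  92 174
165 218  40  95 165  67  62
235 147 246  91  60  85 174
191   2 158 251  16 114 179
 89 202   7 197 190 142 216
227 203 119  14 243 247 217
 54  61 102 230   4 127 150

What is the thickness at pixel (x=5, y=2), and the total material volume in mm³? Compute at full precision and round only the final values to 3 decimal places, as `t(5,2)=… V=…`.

span = t_max - t_min = 2.31 - 0.72 = 1.590
L(5,2) = 235, L_eff = 235/255 = 0.921569
t(5,2) = 2.31 - 1.590·0.921569 = 0.845
Σt over all 12·7 pixels = 530361/4250 ≈ 124.7908235
V = pitch²·Σt = 1.49²·530361/4250 = 277.048

t(5,2)=0.845 V=277.048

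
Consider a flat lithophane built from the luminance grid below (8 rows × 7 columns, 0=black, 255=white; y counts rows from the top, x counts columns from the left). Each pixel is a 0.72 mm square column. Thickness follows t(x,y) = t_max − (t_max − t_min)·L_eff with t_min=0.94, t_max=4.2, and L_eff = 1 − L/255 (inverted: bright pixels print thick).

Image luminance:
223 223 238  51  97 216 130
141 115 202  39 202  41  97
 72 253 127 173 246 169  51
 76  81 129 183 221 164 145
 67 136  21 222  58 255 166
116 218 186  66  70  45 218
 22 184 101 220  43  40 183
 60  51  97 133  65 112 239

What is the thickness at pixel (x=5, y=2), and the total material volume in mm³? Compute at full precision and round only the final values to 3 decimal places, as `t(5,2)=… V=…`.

span = t_max - t_min = 4.2 - 0.94 = 3.260
L(5,2) = 169, L_eff = 1 - 169/255 = 0.337255 (inverted)
t(5,2) = 4.2 - 3.260·0.337255 = 3.101
Σt over all 8·7 pixels = 1893497/12750 ≈ 148.5095686
V = pitch²·Σt = 0.72²·1893497/12750 = 76.987

t(5,2)=3.101 V=76.987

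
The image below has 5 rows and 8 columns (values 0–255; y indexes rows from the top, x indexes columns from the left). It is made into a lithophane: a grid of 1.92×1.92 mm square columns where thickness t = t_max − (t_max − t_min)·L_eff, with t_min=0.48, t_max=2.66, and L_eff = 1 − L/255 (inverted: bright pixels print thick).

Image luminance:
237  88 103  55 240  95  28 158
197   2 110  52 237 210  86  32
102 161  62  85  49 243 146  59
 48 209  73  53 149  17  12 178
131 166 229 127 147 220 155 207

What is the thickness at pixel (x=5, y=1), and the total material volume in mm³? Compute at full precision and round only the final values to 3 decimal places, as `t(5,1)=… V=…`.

span = t_max - t_min = 2.66 - 0.48 = 2.180
L(5,1) = 210, L_eff = 1 - 210/255 = 0.176471 (inverted)
t(5,1) = 2.66 - 2.180·0.176471 = 2.275
Σt over all 5·8 pixels = 392611/6375 ≈ 61.5860392
V = pitch²·Σt = 1.92²·392611/6375 = 227.031

t(5,1)=2.275 V=227.031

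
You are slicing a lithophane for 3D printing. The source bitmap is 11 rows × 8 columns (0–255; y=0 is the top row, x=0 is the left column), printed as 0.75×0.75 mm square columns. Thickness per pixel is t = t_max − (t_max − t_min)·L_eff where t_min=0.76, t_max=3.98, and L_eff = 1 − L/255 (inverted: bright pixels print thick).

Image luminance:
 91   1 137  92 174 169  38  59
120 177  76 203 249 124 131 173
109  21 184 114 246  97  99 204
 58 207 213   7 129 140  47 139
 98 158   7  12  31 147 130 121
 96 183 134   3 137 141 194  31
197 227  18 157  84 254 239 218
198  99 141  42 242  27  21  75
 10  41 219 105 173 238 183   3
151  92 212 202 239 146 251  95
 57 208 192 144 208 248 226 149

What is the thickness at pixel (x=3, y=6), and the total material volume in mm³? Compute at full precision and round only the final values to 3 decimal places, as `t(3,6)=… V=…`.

span = t_max - t_min = 3.98 - 0.76 = 3.220
L(3,6) = 157, L_eff = 1 - 157/255 = 0.384314 (inverted)
t(3,6) = 3.98 - 3.220·0.384314 = 2.743
Σt over all 11·8 pixels = 455587/2125 ≈ 214.3938824
V = pitch²·Σt = 0.75²·455587/2125 = 120.597

t(3,6)=2.743 V=120.597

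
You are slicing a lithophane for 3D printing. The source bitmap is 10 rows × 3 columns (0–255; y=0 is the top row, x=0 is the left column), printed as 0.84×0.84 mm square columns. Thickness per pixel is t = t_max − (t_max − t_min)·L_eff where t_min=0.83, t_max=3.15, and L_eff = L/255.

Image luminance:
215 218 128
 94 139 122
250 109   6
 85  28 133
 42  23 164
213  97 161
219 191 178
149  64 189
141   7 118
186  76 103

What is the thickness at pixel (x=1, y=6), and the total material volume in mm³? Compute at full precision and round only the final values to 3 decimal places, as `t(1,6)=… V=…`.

span = t_max - t_min = 3.15 - 0.83 = 2.320
L(1,6) = 191, L_eff = 191/255 = 0.749020
t(1,6) = 3.15 - 2.320·0.749020 = 1.412
Σt over all 10·3 pixels = 758507/12750 ≈ 59.4907451
V = pitch²·Σt = 0.84²·758507/12750 = 41.977

t(1,6)=1.412 V=41.977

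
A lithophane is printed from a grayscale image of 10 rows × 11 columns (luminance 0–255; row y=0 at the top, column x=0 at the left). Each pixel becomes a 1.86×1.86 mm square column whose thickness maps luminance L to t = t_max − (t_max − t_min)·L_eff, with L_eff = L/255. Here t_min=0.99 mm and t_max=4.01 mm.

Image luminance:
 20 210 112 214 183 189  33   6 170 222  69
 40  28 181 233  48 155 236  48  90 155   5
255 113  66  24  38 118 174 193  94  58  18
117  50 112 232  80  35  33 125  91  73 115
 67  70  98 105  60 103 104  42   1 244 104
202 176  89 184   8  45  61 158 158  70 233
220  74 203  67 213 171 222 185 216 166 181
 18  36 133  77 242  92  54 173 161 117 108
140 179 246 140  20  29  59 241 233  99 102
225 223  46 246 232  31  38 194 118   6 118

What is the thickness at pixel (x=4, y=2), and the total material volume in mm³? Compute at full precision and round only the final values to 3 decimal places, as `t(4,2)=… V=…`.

t(4,2)=3.560 V=979.579

span = t_max - t_min = 4.01 - 0.99 = 3.020
L(4,2) = 38, L_eff = 38/255 = 0.149020
t(4,2) = 4.01 - 3.020·0.149020 = 3.560
Σt over all 10·11 pixels = 1805069/6375 ≈ 283.1480784
V = pitch²·Σt = 1.86²·1805069/6375 = 979.579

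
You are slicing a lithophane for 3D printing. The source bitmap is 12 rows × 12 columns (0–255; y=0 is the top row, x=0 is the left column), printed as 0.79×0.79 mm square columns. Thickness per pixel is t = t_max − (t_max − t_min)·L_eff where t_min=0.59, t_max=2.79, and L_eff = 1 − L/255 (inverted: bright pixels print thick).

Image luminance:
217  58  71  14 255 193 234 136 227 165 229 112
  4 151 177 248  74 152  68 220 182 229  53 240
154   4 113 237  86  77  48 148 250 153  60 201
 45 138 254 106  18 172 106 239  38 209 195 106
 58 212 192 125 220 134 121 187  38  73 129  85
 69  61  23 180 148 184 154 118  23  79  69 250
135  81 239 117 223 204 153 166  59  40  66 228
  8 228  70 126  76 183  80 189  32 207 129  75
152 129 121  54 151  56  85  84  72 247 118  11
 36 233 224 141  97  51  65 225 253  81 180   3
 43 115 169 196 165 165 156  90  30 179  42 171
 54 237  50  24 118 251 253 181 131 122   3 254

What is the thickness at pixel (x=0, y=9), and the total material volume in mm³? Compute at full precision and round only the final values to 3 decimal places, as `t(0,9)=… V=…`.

t(0,9)=0.901 V=155.219

span = t_max - t_min = 2.79 - 0.59 = 2.200
L(0,9) = 36, L_eff = 1 - 36/255 = 0.858824 (inverted)
t(0,9) = 2.79 - 2.200·0.858824 = 0.901
Σt over all 12·12 pixels = 317104/1275 ≈ 248.7090196
V = pitch²·Σt = 0.79²·317104/1275 = 155.219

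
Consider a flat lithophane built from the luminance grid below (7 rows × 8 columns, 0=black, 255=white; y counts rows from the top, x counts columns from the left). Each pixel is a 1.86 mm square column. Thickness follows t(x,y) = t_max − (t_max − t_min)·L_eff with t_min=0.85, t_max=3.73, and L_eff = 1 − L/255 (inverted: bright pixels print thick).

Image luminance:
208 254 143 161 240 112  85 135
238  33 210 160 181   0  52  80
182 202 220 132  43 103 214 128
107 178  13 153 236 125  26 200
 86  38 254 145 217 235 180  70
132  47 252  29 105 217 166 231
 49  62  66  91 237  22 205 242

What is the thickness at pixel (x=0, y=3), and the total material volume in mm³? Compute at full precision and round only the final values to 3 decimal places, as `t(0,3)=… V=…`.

t(0,3)=2.058 V=474.605

span = t_max - t_min = 3.73 - 0.85 = 2.880
L(0,3) = 107, L_eff = 1 - 107/255 = 0.580392 (inverted)
t(0,3) = 3.73 - 2.880·0.580392 = 2.058
Σt over all 7·8 pixels = 291518/2125 ≈ 137.1849412
V = pitch²·Σt = 1.86²·291518/2125 = 474.605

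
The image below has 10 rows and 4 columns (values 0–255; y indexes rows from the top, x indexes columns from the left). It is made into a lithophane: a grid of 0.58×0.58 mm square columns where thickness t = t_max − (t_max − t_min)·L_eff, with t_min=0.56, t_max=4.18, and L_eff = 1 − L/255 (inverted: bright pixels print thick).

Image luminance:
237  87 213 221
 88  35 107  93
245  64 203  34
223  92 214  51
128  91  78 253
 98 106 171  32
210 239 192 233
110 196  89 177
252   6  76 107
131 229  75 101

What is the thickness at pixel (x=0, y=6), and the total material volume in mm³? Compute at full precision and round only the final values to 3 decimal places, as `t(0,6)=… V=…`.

t(0,6)=3.541 V=34.216

span = t_max - t_min = 4.18 - 0.56 = 3.620
L(0,6) = 210, L_eff = 1 - 210/255 = 0.176471 (inverted)
t(0,6) = 4.18 - 3.620·0.176471 = 3.541
Σt over all 10·4 pixels = 1296847/12750 ≈ 101.7134902
V = pitch²·Σt = 0.58²·1296847/12750 = 34.216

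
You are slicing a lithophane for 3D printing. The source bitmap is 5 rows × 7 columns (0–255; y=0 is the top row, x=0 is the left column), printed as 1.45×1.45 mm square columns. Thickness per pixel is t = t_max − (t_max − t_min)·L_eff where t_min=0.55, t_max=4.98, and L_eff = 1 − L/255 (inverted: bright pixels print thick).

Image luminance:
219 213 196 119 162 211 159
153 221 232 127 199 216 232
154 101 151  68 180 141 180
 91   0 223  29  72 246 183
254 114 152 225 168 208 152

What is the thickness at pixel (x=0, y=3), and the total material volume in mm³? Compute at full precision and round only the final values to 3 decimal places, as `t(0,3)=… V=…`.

t(0,3)=2.131 V=250.533

span = t_max - t_min = 4.98 - 0.55 = 4.430
L(0,3) = 91, L_eff = 1 - 91/255 = 0.643137 (inverted)
t(0,3) = 4.98 - 4.430·0.643137 = 2.131
Σt over all 5·7 pixels = 253214/2125 ≈ 119.1595294
V = pitch²·Σt = 1.45²·253214/2125 = 250.533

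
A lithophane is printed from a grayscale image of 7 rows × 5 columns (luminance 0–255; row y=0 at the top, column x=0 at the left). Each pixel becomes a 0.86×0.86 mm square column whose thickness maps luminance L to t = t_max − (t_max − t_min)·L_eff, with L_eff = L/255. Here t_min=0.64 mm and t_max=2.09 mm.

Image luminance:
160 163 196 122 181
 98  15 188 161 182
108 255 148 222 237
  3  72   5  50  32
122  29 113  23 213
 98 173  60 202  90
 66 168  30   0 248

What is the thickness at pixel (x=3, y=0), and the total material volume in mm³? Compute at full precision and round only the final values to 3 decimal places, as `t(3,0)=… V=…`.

t(3,0)=1.396 V=36.300

span = t_max - t_min = 2.09 - 0.64 = 1.450
L(3,0) = 122, L_eff = 122/255 = 0.478431
t(3,0) = 2.09 - 1.450·0.478431 = 1.396
Σt over all 7·5 pixels = 49.08
V = pitch²·Σt = 0.86²·49.08 = 36.300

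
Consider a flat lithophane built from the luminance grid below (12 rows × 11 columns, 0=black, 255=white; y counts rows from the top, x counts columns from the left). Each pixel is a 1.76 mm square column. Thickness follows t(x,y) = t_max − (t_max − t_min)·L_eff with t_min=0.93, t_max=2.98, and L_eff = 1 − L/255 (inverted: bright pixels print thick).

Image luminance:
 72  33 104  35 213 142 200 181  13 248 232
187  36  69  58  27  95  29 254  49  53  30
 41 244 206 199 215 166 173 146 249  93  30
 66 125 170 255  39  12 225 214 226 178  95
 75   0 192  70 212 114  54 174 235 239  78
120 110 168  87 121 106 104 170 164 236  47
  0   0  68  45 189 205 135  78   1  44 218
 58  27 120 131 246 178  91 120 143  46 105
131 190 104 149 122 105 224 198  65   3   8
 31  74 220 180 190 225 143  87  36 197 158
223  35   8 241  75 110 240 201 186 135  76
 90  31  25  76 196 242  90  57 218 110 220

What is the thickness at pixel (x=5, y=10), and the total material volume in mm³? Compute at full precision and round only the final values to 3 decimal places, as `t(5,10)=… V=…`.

t(5,10)=1.814 V=793.041

span = t_max - t_min = 2.98 - 0.93 = 2.050
L(5,10) = 110, L_eff = 1 - 110/255 = 0.568627 (inverted)
t(5,10) = 2.98 - 2.050·0.568627 = 1.814
Σt over all 12·11 pixels = 326423/1275 ≈ 256.0180392
V = pitch²·Σt = 1.76²·326423/1275 = 793.041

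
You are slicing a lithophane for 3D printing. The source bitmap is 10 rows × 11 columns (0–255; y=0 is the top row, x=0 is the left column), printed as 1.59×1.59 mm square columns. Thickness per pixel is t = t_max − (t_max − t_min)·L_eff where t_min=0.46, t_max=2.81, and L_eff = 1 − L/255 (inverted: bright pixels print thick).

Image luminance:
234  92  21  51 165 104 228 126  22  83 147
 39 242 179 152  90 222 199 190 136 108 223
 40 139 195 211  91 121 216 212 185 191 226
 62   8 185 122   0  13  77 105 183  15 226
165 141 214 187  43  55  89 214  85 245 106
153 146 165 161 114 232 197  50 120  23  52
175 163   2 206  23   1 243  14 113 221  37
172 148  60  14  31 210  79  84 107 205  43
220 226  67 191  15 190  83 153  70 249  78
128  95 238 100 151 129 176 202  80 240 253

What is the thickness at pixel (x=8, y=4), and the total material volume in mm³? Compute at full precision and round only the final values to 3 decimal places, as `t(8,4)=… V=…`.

t(8,4)=1.243 V=466.165

span = t_max - t_min = 2.81 - 0.46 = 2.350
L(8,4) = 85, L_eff = 1 - 85/255 = 0.666667 (inverted)
t(8,4) = 2.81 - 2.350·0.666667 = 1.243
Σt over all 10·11 pixels = 27659/150 ≈ 184.3933333
V = pitch²·Σt = 1.59²·27659/150 = 466.165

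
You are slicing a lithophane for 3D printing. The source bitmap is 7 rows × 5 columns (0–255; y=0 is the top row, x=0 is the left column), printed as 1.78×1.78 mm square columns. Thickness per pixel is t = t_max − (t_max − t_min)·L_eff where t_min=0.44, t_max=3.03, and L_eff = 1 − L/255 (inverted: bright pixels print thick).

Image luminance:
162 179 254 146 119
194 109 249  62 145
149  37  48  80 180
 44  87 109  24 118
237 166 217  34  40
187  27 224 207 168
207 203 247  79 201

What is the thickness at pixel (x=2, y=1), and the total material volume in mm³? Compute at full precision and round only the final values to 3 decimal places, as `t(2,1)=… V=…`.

t(2,1)=2.969 V=207.735

span = t_max - t_min = 3.03 - 0.44 = 2.590
L(2,1) = 249, L_eff = 1 - 249/255 = 0.023529 (inverted)
t(2,1) = 3.03 - 2.590·0.023529 = 2.969
Σt over all 7·5 pixels = 1671901/25500 ≈ 65.5647451
V = pitch²·Σt = 1.78²·1671901/25500 = 207.735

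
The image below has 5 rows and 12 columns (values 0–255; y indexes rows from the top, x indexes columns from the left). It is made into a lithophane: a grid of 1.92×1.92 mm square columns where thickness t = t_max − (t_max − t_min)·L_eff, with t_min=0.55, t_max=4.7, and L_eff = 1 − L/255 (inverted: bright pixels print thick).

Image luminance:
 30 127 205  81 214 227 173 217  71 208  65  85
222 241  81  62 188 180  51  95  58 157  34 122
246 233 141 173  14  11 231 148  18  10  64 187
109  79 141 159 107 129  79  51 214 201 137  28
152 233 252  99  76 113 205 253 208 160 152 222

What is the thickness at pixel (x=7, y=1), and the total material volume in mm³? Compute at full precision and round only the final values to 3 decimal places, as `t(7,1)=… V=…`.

span = t_max - t_min = 4.7 - 0.55 = 4.150
L(7,1) = 95, L_eff = 1 - 95/255 = 0.627451 (inverted)
t(7,1) = 4.7 - 4.150·0.627451 = 2.096
Σt over all 5·12 pixels = 283769/1700 ≈ 166.9229412
V = pitch²·Σt = 1.92²·283769/1700 = 615.345

t(7,1)=2.096 V=615.345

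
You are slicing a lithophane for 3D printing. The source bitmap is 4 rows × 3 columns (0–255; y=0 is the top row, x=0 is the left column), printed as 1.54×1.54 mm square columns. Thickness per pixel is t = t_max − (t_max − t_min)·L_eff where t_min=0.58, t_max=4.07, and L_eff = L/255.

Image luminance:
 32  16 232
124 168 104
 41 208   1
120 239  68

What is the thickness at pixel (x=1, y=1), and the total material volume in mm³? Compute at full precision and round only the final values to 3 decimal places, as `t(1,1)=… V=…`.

span = t_max - t_min = 4.07 - 0.58 = 3.490
L(1,1) = 168, L_eff = 168/255 = 0.658824
t(1,1) = 4.07 - 3.490·0.658824 = 1.771
Σt over all 4·3 pixels = 257741/8500 ≈ 30.3224706
V = pitch²·Σt = 1.54²·257741/8500 = 71.913

t(1,1)=1.771 V=71.913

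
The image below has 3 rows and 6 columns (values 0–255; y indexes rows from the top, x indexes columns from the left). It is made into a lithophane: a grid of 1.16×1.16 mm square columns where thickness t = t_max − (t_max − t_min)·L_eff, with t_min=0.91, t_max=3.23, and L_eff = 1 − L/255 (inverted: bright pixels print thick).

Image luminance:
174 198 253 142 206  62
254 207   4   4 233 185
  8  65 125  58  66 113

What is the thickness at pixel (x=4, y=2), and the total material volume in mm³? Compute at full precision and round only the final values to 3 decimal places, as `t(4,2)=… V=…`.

span = t_max - t_min = 3.23 - 0.91 = 2.320
L(4,2) = 66, L_eff = 1 - 66/255 = 0.741176 (inverted)
t(4,2) = 3.23 - 2.320·0.741176 = 1.510
Σt over all 3·6 pixels = 482257/12750 ≈ 37.8240784
V = pitch²·Σt = 1.16²·482257/12750 = 50.896

t(4,2)=1.510 V=50.896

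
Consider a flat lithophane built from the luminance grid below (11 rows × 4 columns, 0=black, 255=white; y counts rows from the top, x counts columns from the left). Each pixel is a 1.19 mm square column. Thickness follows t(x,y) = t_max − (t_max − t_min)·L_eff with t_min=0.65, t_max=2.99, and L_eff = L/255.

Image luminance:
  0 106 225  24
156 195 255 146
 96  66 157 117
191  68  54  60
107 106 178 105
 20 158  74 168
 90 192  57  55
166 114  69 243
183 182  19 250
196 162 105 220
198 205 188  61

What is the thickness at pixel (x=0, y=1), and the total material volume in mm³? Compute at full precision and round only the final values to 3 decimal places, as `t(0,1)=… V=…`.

span = t_max - t_min = 2.99 - 0.65 = 2.340
L(0,1) = 156, L_eff = 156/255 = 0.611765
t(0,1) = 2.99 - 2.340·0.611765 = 1.558
Σt over all 11·4 pixels = 333437/4250 ≈ 78.4557647
V = pitch²·Σt = 1.19²·333437/4250 = 111.101

t(0,1)=1.558 V=111.101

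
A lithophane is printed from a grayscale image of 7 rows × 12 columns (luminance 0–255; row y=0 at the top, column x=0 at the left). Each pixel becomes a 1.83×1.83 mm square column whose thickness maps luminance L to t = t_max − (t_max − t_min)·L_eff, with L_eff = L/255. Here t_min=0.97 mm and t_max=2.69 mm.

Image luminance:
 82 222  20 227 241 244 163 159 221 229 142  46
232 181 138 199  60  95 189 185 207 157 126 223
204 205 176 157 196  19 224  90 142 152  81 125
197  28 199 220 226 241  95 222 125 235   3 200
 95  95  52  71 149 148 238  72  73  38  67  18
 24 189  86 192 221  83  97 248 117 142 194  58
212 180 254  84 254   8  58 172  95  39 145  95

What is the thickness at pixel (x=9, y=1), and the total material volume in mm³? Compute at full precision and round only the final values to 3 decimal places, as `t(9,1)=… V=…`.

t(9,1)=1.631 V=483.101

span = t_max - t_min = 2.69 - 0.97 = 1.720
L(9,1) = 157, L_eff = 157/255 = 0.615686
t(9,1) = 2.69 - 1.720·0.615686 = 1.631
Σt over all 7·12 pixels = 919636/6375 ≈ 144.2566275
V = pitch²·Σt = 1.83²·919636/6375 = 483.101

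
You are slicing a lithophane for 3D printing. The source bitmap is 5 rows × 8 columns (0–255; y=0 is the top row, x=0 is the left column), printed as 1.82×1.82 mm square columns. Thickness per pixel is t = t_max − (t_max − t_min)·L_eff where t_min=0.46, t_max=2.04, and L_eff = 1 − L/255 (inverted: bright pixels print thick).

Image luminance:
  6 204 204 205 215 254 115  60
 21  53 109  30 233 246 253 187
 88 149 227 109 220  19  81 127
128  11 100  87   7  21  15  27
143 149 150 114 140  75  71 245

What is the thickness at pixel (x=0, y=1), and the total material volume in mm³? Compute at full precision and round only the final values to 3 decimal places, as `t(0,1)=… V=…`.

t(0,1)=0.590 V=161.474

span = t_max - t_min = 2.04 - 0.46 = 1.580
L(0,1) = 21, L_eff = 1 - 21/255 = 0.917647 (inverted)
t(0,1) = 2.04 - 1.580·0.917647 = 0.590
Σt over all 5·8 pixels = 310771/6375 ≈ 48.7483922
V = pitch²·Σt = 1.82²·310771/6375 = 161.474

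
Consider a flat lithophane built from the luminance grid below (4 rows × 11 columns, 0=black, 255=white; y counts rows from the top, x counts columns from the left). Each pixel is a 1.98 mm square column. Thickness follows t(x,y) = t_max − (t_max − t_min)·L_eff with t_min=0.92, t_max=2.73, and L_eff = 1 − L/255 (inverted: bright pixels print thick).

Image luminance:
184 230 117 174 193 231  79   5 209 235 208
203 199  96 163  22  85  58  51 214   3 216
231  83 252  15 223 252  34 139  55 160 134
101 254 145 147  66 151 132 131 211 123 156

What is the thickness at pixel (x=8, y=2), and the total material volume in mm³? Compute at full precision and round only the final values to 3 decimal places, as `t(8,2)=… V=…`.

t(8,2)=1.310 V=335.957

span = t_max - t_min = 2.73 - 0.92 = 1.810
L(8,2) = 55, L_eff = 1 - 55/255 = 0.784314 (inverted)
t(8,2) = 2.73 - 1.810·0.784314 = 1.310
Σt over all 4·11 pixels = 218521/2550 ≈ 85.6945098
V = pitch²·Σt = 1.98²·218521/2550 = 335.957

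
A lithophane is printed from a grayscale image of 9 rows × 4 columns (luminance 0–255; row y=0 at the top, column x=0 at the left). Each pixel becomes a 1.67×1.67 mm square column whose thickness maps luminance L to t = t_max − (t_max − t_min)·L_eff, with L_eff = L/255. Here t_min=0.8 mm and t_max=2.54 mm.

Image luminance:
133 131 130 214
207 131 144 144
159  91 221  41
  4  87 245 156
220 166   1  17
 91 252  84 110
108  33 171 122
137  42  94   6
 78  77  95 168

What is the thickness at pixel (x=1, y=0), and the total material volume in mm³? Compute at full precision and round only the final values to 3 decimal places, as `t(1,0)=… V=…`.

span = t_max - t_min = 2.54 - 0.8 = 1.740
L(1,0) = 131, L_eff = 131/255 = 0.513725
t(1,0) = 2.54 - 1.740·0.513725 = 1.646
Σt over all 9·4 pixels = 26363/425 ≈ 62.0305882
V = pitch²·Σt = 1.67²·26363/425 = 172.997

t(1,0)=1.646 V=172.997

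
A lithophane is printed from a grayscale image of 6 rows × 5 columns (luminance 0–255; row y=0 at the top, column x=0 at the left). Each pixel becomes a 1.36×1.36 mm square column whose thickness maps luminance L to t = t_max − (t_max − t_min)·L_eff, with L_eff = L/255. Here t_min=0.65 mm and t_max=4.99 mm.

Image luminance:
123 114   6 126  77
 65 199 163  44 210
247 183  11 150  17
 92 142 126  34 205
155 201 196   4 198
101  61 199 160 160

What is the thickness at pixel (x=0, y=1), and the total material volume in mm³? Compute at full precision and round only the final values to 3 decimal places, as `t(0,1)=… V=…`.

span = t_max - t_min = 4.99 - 0.65 = 4.340
L(0,1) = 65, L_eff = 65/255 = 0.254902
t(0,1) = 4.99 - 4.340·0.254902 = 3.884
Σt over all 6·5 pixels = 545401/6375 ≈ 85.5530980
V = pitch²·Σt = 1.36²·545401/6375 = 158.239

t(0,1)=3.884 V=158.239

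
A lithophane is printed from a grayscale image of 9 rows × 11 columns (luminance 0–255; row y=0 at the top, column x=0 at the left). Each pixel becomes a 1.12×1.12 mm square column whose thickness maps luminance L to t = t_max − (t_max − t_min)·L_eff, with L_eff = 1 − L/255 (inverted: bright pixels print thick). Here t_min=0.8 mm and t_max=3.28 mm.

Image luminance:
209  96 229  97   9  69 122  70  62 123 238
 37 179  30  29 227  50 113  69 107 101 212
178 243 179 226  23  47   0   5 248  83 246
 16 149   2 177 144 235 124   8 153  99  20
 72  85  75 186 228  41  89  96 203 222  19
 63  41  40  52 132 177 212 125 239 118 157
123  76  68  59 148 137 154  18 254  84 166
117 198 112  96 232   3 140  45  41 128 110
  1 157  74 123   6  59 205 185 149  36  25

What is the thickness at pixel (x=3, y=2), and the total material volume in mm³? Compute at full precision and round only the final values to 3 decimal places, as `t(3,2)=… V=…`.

t(3,2)=2.998 V=237.009

span = t_max - t_min = 3.28 - 0.8 = 2.480
L(3,2) = 226, L_eff = 1 - 226/255 = 0.113725 (inverted)
t(3,2) = 3.28 - 2.480·0.113725 = 2.998
Σt over all 9·11 pixels = 1204508/6375 ≈ 188.9424314
V = pitch²·Σt = 1.12²·1204508/6375 = 237.009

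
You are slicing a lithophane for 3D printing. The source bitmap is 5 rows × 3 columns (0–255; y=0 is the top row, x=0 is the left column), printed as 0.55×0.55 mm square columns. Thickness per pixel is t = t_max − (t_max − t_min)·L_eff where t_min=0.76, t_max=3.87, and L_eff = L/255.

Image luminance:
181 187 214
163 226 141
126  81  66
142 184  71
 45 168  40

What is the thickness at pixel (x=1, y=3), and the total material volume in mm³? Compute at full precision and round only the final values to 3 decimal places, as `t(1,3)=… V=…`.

span = t_max - t_min = 3.87 - 0.76 = 3.110
L(1,3) = 184, L_eff = 184/255 = 0.721569
t(1,3) = 3.87 - 3.110·0.721569 = 1.626
Σt over all 5·3 pixels = 84739/2550 ≈ 33.2309804
V = pitch²·Σt = 0.55²·84739/2550 = 10.052

t(1,3)=1.626 V=10.052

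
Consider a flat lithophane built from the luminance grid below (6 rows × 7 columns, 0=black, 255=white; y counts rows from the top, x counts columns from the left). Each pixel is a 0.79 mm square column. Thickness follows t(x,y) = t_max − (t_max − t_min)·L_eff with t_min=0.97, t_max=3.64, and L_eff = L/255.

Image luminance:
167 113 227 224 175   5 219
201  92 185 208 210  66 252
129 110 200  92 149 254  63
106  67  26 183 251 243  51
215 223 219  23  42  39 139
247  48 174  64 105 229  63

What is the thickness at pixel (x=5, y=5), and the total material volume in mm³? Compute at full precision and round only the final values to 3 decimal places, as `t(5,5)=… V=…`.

t(5,5)=1.242 V=55.564

span = t_max - t_min = 3.64 - 0.97 = 2.670
L(5,5) = 229, L_eff = 229/255 = 0.898039
t(5,5) = 3.64 - 2.670·0.898039 = 1.242
Σt over all 6·7 pixels = 378379/4250 ≈ 89.0303529
V = pitch²·Σt = 0.79²·378379/4250 = 55.564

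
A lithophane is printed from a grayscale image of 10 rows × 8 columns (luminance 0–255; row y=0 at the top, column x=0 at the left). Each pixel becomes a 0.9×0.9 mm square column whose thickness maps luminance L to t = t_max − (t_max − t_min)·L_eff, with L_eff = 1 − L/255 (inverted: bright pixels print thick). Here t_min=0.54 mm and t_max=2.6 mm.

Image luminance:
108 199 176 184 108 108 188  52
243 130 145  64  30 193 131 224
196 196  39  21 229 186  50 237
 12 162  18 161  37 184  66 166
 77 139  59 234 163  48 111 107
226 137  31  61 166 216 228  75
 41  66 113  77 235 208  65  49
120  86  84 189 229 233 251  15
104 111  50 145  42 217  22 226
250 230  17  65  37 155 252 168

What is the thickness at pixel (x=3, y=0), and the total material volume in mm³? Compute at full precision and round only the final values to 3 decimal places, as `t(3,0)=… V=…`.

t(3,0)=2.026 V=103.522

span = t_max - t_min = 2.6 - 0.54 = 2.060
L(3,0) = 184, L_eff = 1 - 184/255 = 0.278431 (inverted)
t(3,0) = 2.6 - 2.060·0.278431 = 2.026
Σt over all 10·8 pixels = 543173/4250 ≈ 127.8054118
V = pitch²·Σt = 0.9²·543173/4250 = 103.522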